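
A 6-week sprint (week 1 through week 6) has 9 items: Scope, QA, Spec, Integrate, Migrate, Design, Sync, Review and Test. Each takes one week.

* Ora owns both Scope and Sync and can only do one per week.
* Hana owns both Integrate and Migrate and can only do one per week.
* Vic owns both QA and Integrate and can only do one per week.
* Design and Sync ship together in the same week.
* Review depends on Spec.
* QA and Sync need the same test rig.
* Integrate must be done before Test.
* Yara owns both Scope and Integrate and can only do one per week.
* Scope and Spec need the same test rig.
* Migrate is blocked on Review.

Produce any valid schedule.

Test=week 2; Integrate=week 1; Design=week 1; Spec=week 1; Scope=week 2; Review=week 2; Sync=week 1; QA=week 2; Migrate=week 3

Checking: Spec(week 1) before Review(week 2); Review(week 2) before Migrate(week 3); Integrate(week 1) before Test(week 2); QA(week 2) != Sync(week 1); Scope(week 2) != Sync(week 1); Scope(week 2) != Spec(week 1); Integrate(week 1) != Migrate(week 3); Scope(week 2) != Integrate(week 1); QA(week 2) != Integrate(week 1); Design = Sync = week 1.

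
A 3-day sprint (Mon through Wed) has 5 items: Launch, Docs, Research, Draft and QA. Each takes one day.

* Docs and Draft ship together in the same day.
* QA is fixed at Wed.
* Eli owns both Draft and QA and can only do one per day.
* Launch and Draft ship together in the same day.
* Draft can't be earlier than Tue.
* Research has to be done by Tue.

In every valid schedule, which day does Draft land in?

Tue

Draft's window is Tue–Wed.
QA is fixed at Wed, and Draft can't share a day with QA.
So Draft must be Tue.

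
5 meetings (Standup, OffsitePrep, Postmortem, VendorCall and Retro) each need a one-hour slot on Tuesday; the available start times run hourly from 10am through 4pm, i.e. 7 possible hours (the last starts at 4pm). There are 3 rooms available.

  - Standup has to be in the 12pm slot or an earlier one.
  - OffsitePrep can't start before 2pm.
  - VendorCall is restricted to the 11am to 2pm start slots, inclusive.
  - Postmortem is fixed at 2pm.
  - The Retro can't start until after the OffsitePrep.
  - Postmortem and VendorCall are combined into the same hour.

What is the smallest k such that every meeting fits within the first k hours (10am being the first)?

6 hours

The precedence chain requires at least 2 distinct hours.
With at most 3 per hour and 5 meetings, at least 2 hours are needed.
Propagating the time windows through the other constraints, Retro can't land before 3pm — that is hour 6 counting from 10am — so the schedule must run through at least 6 hours.
6 works (last occupied hour: 3pm): for example Postmortem=2pm; VendorCall=2pm; Retro=3pm; OffsitePrep=2pm; Standup=10am.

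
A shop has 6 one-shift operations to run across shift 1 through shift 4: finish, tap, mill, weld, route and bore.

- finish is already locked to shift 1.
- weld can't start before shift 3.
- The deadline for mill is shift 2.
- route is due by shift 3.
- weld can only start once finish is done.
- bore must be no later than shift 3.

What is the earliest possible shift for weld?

shift 3

Weld is available from shift 3.
weld at shift 3 is achievable: mill -> shift 1; weld -> shift 3; finish -> shift 1; tap -> shift 1; route -> shift 1; bore -> shift 1.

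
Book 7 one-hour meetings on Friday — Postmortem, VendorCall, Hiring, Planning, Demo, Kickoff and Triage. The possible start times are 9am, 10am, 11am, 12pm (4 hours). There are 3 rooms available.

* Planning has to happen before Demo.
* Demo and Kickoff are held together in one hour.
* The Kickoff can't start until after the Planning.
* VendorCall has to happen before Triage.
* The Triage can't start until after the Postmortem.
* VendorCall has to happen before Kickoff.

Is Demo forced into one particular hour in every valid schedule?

No

Demo can be 10am (e.g. Demo=10am; Kickoff=10am; VendorCall=9am; Triage=10am; Planning=9am; Hiring=11am; Postmortem=9am) or 11am (e.g. Hiring=10am; Triage=10am; Demo=11am; Postmortem=9am; Planning=9am; VendorCall=9am; Kickoff=11am).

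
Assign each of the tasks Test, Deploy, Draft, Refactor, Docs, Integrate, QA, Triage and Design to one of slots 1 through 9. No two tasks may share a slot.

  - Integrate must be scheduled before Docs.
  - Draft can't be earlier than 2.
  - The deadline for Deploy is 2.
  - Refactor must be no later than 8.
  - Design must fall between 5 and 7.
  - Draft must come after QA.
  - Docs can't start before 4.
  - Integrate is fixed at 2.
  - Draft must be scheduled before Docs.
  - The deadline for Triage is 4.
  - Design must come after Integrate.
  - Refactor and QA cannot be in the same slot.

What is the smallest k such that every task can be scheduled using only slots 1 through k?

9 slots

The precedence chain requires at least 3 distinct slots.
With at most 1 per slot and 9 tasks, at least 9 slots are needed.
Design can't be placed before 5, so the schedule must run through at least slot 5.
9 works (last occupied slot: 9): for example Draft -> 6; Refactor -> 8; Triage -> 3; Docs -> 7; QA -> 4; Deploy -> 1; Design -> 5; Integrate -> 2; Test -> 9.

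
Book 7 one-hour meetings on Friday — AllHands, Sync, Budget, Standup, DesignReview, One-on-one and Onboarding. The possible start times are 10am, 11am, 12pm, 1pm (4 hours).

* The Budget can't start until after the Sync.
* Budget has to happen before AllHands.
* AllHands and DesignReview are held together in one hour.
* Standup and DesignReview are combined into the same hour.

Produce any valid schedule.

DesignReview -> 12pm, Onboarding -> 10am, Sync -> 10am, One-on-one -> 10am, AllHands -> 12pm, Budget -> 11am, Standup -> 12pm

Checking: Budget(11am) before AllHands(12pm); Sync(10am) before Budget(11am); AllHands = DesignReview = 12pm; Standup = DesignReview = 12pm.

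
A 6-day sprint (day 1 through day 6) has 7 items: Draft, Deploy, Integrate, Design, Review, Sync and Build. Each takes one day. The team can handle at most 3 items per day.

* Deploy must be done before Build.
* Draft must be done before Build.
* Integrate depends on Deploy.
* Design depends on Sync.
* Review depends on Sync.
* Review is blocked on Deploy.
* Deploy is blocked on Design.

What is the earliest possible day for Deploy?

Precedence pushes Deploy to at least day 3; downstream work caps Deploy at day 5.
Deploy at day 3 is achievable: Build in day 4; Sync in day 1; Deploy in day 3; Integrate in day 4; Draft in day 1; Design in day 2; Review in day 4.

day 3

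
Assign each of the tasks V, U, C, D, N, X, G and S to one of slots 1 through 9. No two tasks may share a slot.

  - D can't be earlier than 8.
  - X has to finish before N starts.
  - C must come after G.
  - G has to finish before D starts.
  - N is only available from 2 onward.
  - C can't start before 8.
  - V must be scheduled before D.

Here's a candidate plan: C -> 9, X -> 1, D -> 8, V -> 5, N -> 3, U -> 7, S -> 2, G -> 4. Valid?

Yes

No two tasks may share a slot — holds.
D can't be earlier than 8 — holds.
X has to finish before N starts — holds.
G has to finish before D starts — holds.
N is only available from 2 onward — holds.
V must be scheduled before D — holds.
C must come after G — holds.
C can't start before 8 — holds.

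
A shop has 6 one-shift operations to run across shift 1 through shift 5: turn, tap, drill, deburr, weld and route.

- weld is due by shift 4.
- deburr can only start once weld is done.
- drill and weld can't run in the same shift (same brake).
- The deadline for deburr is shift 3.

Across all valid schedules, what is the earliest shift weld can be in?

Weld's own window allows nothing later than shift 4; downstream work caps weld at shift 2.
weld at shift 1 is achievable: tap=shift 1; route=shift 1; deburr=shift 2; weld=shift 1; turn=shift 1; drill=shift 2.

shift 1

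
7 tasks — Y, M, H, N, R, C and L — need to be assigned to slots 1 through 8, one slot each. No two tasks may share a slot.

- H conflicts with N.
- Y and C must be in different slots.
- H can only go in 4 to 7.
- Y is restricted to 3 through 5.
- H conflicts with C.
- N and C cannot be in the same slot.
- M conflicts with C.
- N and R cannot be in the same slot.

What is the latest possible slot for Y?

Y is available from 3; Y's own window allows nothing later than 5.
Y at 5 is achievable: L in 7, R in 3, Y in 5, H in 4, M in 1, C in 6, N in 2.

5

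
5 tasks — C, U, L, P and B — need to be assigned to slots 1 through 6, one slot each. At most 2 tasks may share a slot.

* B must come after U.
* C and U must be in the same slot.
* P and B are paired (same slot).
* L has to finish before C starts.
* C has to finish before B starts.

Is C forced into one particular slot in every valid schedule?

C can be 2 (e.g. L=1, B=3, U=2, C=2, P=3) or 3 (e.g. U=3; P=4; C=3; B=4; L=1).

No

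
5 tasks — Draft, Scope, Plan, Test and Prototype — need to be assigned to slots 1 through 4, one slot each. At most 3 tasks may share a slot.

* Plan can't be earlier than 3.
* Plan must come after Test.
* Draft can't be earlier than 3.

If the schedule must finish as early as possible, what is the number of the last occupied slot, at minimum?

The precedence chain requires at least 2 distinct slots.
With at most 3 per slot and 5 tasks, at least 2 slots are needed.
Draft can't be placed before 3, so the schedule must run through at least slot 3.
3 works (last occupied slot: 3): for example Test in 1; Draft in 3; Prototype in 1; Plan in 3; Scope in 1.

3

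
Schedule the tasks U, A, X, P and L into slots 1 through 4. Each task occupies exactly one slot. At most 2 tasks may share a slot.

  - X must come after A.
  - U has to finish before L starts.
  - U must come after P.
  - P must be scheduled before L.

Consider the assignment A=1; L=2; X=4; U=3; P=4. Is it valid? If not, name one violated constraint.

Invalid. P must be scheduled before L.

U has to finish before L starts — violated.
X must come after A — holds.
At most 2 tasks may share a slot — holds.
P must be scheduled before L — violated.
U must come after P — violated.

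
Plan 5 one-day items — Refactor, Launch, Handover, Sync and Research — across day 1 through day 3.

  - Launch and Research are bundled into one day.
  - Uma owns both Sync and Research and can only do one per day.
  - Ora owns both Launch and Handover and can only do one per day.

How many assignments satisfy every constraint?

Splitting on Refactor: it can be day 1 (12), day 2 (12), day 3 (12). Listing each branch's schedules as (Launch, Handover, Sync, Research) by day number:
Refactor=day 1: (1,2,2,1) (1,2,3,1) (1,3,2,1) (1,3,3,1) (2,1,1,2) (2,1,3,2) (2,3,1,2) (2,3,3,2) (3,1,1,3) (3,1,2,3) (3,2,1,3) (3,2,2,3) — 12.
Refactor=day 2: (1,2,2,1) (1,2,3,1) (1,3,2,1) (1,3,3,1) (2,1,1,2) (2,1,3,2) (2,3,1,2) (2,3,3,2) (3,1,1,3) (3,1,2,3) (3,2,1,3) (3,2,2,3) — 12.
Refactor=day 3: (1,2,2,1) (1,2,3,1) (1,3,2,1) (1,3,3,1) (2,1,1,2) (2,1,3,2) (2,3,1,2) (2,3,3,2) (3,1,1,3) (3,1,2,3) (3,2,1,3) (3,2,2,3) — 12.
Summing: 12 + 12 + 12 = 36.

36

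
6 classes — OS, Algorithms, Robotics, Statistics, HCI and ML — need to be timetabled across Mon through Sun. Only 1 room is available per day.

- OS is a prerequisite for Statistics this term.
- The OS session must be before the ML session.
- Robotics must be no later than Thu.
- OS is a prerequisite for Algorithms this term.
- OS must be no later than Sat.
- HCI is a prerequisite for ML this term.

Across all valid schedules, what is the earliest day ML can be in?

Wed

Precedence pushes ML to at least Tue.
ML at Wed is achievable: Algorithms=Fri, ML=Wed, OS=Mon, HCI=Tue, Statistics=Sat, Robotics=Thu.
Nothing earlier works — the capacity limit rule out every day before Wed.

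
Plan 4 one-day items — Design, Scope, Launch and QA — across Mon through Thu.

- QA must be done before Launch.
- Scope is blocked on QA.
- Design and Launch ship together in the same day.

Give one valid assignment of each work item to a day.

Launch=Tue, Design=Tue, Scope=Tue, QA=Mon

Checking: QA(Mon) before Launch(Tue); QA(Mon) before Scope(Tue); Design = Launch = Tue.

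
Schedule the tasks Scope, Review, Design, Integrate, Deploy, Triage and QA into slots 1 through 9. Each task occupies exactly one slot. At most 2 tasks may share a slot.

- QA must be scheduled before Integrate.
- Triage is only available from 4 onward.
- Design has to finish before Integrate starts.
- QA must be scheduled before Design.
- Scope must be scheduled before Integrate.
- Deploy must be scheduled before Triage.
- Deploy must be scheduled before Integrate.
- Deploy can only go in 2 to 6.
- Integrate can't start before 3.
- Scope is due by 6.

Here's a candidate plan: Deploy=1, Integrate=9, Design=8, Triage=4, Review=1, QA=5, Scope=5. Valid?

Scope is due by 6 — holds.
At most 2 tasks may share a slot — holds.
Deploy must be scheduled before Integrate — holds.
Integrate can't start before 3 — holds.
Deploy must be scheduled before Triage — holds.
QA must be scheduled before Design — holds.
QA must be scheduled before Integrate — holds.
Deploy can only go in 2 to 6 — violated.
Design has to finish before Integrate starts — holds.
Scope must be scheduled before Integrate — holds.
Triage is only available from 4 onward — holds.

No. Deploy can only go in 2 to 6 is not satisfied.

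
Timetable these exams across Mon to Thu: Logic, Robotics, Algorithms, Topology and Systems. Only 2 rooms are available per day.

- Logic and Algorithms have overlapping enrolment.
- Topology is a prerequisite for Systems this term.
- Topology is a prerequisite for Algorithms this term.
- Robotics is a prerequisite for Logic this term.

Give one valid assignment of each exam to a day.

Topology=Mon, Logic=Tue, Systems=Tue, Algorithms=Wed, Robotics=Mon

Checking: Robotics(Mon) before Logic(Tue); Topology(Mon) before Systems(Tue); Topology(Mon) before Algorithms(Wed); Logic(Tue) != Algorithms(Wed); max 2 per day (cap 2).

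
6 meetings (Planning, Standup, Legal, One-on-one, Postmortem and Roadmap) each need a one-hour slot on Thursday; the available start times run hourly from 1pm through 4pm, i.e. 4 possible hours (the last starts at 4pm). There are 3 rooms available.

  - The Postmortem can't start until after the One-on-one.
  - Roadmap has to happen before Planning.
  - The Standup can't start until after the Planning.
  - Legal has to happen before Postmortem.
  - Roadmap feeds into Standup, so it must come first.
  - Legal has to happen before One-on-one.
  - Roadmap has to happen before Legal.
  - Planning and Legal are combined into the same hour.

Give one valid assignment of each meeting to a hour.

Planning in 2pm; Standup in 3pm; One-on-one in 3pm; Legal in 2pm; Postmortem in 4pm; Roadmap in 1pm

Checking: Roadmap(1pm) before Legal(2pm); Legal(2pm) before Postmortem(4pm); Planning(2pm) before Standup(3pm); One-on-one(3pm) before Postmortem(4pm); Roadmap(1pm) before Standup(3pm); Roadmap(1pm) before Planning(2pm); Legal(2pm) before One-on-one(3pm); Planning = Legal = 2pm; max 2 per hour (cap 3).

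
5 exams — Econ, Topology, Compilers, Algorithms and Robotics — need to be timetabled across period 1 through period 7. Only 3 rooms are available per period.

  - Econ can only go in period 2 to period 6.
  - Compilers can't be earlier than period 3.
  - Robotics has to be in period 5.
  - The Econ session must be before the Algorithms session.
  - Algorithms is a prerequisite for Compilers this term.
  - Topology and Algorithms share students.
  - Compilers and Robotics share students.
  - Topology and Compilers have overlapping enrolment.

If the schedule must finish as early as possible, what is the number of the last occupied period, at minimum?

The precedence chain requires at least 3 distinct periods.
With at most 3 per period and 5 exams, at least 2 periods are needed.
Robotics can't be placed before period 5, so the schedule must run through at least period 5.
5 works (last occupied period: period 5): for example Topology -> period 1, Econ -> period 2, Compilers -> period 4, Algorithms -> period 3, Robotics -> period 5.

period 5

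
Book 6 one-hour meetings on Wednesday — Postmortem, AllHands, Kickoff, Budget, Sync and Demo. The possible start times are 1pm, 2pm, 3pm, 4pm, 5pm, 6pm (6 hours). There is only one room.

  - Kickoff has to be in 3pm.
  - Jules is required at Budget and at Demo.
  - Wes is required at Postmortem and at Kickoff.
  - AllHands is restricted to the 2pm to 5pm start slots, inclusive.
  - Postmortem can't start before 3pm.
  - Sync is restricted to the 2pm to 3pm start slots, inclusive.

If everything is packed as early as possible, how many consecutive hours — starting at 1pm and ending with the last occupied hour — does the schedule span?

With at most 1 per hour and 6 meetings, at least 6 hours are needed.
Postmortem can't be placed before 3pm — that is hour 3 counting from 1pm — so the schedule must run through at least 3 hours.
6 works (last occupied hour: 6pm): for example Postmortem in 4pm; Budget in 1pm; Sync in 2pm; Kickoff in 3pm; Demo in 6pm; AllHands in 5pm.

6 hours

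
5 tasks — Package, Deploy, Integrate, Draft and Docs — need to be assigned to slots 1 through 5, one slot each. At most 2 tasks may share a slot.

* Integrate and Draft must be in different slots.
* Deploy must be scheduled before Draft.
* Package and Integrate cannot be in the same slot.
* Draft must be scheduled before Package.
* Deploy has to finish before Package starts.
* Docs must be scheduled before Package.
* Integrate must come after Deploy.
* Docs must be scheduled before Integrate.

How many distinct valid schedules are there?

Splitting on Package: it can be 3 (4), 4 (12), 5 (17). Listing each branch's schedules as (Deploy, Integrate, Draft, Docs):
Package=3: (1,4,2,1) (1,4,2,2) (1,5,2,1) (1,5,2,2) — 4.
Package=4: (1,2,3,1) (1,3,2,1) (1,3,2,2) (1,5,2,1) (1,5,2,2) (1,5,2,3) (1,5,3,1) (1,5,3,2) (1,5,3,3) (2,5,3,1) (2,5,3,2) (2,5,3,3) — 12.
Package=5: (1,2,3,1) (1,2,4,1) (1,3,2,1) (1,3,2,2) (1,3,4,1) (1,3,4,2) (1,4,2,1) (1,4,2,2) (1,4,2,3) (1,4,3,1) (1,4,3,2) (1,4,3,3) (2,3,4,1) (2,3,4,2) (2,4,3,1) (2,4,3,2) (2,4,3,3) — 17.
Summing: 4 + 12 + 17 = 33.

33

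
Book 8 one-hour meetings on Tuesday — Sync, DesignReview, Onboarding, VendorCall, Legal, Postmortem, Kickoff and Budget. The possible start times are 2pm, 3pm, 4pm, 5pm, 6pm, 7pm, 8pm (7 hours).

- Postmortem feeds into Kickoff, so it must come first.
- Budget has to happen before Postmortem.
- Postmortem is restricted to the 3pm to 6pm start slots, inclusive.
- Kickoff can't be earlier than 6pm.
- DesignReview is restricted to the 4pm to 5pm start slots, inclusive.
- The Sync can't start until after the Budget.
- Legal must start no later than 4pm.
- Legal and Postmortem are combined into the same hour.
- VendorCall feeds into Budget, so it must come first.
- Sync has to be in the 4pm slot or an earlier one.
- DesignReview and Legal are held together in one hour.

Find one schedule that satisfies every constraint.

Onboarding in 2pm; Legal in 4pm; VendorCall in 2pm; DesignReview in 4pm; Postmortem in 4pm; Budget in 3pm; Kickoff in 6pm; Sync in 4pm

Checking: VendorCall(2pm) before Budget(3pm); Budget(3pm) before Sync(4pm); Postmortem(4pm) before Kickoff(6pm); Budget(3pm) before Postmortem(4pm); DesignReview = Legal = 4pm; Legal = Postmortem = 4pm; Kickoff=6pm in [6pm,8pm]; DesignReview=4pm in [4pm,5pm]; Legal=4pm in [2pm,4pm]; Sync=4pm in [2pm,4pm]; Postmortem=4pm in [3pm,6pm].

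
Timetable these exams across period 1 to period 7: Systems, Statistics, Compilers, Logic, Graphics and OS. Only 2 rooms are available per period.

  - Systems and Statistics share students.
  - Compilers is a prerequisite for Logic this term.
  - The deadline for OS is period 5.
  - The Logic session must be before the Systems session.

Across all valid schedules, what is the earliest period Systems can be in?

period 3

Precedence pushes Systems to at least period 3.
Systems at period 3 is achievable: Graphics in period 3; OS in period 1; Systems in period 3; Logic in period 2; Statistics in period 2; Compilers in period 1.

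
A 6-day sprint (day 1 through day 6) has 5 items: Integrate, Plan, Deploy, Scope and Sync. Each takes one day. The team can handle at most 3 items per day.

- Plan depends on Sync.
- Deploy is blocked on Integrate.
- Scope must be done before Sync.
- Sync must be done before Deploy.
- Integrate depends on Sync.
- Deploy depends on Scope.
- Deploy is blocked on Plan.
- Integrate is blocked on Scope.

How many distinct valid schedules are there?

Splitting on Integrate: it can be day 3 (6), day 4 (11), day 5 (10). Listing each branch's schedules as (Plan, Deploy, Scope, Sync) by day number:
Integrate=day 3: (3,4,1,2) (3,5,1,2) (3,6,1,2) (4,5,1,2) (4,6,1,2) (5,6,1,2) — 6.
Integrate=day 4: (3,5,1,2) (3,6,1,2) (4,5,1,2) (4,5,1,3) (4,5,2,3) (4,6,1,2) (4,6,1,3) (4,6,2,3) (5,6,1,2) (5,6,1,3) (5,6,2,3) — 11.
Integrate=day 5: (3,6,1,2) (4,6,1,2) (4,6,1,3) (4,6,2,3) (5,6,1,2) (5,6,1,3) (5,6,1,4) (5,6,2,3) (5,6,2,4) (5,6,3,4) — 10.
Summing: 6 + 11 + 10 = 27.

27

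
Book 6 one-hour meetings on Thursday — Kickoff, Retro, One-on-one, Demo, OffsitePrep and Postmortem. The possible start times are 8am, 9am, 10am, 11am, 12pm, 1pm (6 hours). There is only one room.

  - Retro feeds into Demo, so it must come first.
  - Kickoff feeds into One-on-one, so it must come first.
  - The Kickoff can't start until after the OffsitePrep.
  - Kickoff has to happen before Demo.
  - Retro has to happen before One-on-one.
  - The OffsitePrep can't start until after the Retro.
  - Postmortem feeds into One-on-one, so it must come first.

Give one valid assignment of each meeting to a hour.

Retro -> 8am, OffsitePrep -> 9am, Kickoff -> 10am, One-on-one -> 12pm, Demo -> 1pm, Postmortem -> 11am

Checking: Kickoff(10am) before Demo(1pm); Retro(8am) before Demo(1pm); OffsitePrep(9am) before Kickoff(10am); Kickoff(10am) before One-on-one(12pm); Retro(8am) before OffsitePrep(9am); Postmortem(11am) before One-on-one(12pm); Retro(8am) before One-on-one(12pm); max 1 per hour (cap 1).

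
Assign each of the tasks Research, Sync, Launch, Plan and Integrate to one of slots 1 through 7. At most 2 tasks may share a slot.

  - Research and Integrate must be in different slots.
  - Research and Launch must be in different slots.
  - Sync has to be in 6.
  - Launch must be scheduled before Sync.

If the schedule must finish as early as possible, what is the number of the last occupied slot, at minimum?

slot 6

The precedence chain requires at least 2 distinct slots.
With at most 2 per slot and 5 tasks, at least 3 slots are needed.
Sync can't be placed before 6, so the schedule must run through at least slot 6.
6 works (last occupied slot: 6): for example Plan=1, Sync=6, Research=2, Launch=1, Integrate=3.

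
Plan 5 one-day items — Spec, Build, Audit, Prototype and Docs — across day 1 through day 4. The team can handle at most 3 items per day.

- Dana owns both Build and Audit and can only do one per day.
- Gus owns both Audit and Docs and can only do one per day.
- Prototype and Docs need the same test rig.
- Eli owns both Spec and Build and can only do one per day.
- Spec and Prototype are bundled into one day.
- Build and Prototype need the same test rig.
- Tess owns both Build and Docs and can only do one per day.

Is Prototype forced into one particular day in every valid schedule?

Prototype can be day 1 (e.g. Audit in day 1; Spec in day 1; Prototype in day 1; Build in day 2; Docs in day 3) or day 2 (e.g. Prototype in day 2; Docs in day 3; Build in day 1; Audit in day 2; Spec in day 2).

No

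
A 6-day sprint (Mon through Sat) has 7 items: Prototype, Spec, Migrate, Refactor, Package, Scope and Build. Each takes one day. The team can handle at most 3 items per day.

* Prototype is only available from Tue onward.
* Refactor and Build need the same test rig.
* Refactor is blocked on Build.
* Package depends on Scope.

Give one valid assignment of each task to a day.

Build -> Mon; Spec -> Mon; Refactor -> Tue; Migrate -> Wed; Package -> Tue; Scope -> Mon; Prototype -> Tue

Checking: Scope(Mon) before Package(Tue); Build(Mon) before Refactor(Tue); Refactor(Tue) != Build(Mon); Prototype=Tue in [Tue,Sat]; max 3 per day (cap 3).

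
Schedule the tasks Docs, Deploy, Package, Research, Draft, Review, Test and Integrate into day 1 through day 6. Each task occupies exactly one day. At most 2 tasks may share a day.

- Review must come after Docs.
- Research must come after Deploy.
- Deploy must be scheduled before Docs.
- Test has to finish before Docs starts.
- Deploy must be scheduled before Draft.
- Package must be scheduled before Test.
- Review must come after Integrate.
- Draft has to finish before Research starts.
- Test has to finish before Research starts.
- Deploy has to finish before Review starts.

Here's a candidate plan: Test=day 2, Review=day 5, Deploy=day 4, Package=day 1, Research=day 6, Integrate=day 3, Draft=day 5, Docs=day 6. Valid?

No — it violates: Review must come after Docs

Deploy must be scheduled before Draft — holds.
Package must be scheduled before Test — holds.
Deploy must be scheduled before Docs — holds.
Draft has to finish before Research starts — holds.
At most 2 tasks may share a day — holds.
Deploy has to finish before Review starts — holds.
Review must come after Docs — violated.
Research must come after Deploy — holds.
Review must come after Integrate — holds.
Test has to finish before Research starts — holds.
Test has to finish before Docs starts — holds.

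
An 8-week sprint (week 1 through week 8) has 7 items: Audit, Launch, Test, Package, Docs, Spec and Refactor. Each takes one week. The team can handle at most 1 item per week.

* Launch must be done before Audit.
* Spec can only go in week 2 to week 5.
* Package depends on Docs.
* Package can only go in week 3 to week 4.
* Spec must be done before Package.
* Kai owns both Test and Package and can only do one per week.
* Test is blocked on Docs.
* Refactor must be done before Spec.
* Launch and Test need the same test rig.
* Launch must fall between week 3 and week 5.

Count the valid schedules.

18

Splitting on Audit: it can be week 6 (6), week 7 (6), week 8 (6). Listing each branch's schedules as (Launch, Test, Package, Docs, Spec, Refactor) by week number:
Audit=week 6: (5,7,4,1,3,2) (5,7,4,2,3,1) (5,7,4,3,2,1) (5,8,4,1,3,2) (5,8,4,2,3,1) (5,8,4,3,2,1) — 6.
Audit=week 7: (5,6,4,1,3,2) (5,6,4,2,3,1) (5,6,4,3,2,1) (5,8,4,1,3,2) (5,8,4,2,3,1) (5,8,4,3,2,1) — 6.
Audit=week 8: (5,6,4,1,3,2) (5,6,4,2,3,1) (5,6,4,3,2,1) (5,7,4,1,3,2) (5,7,4,2,3,1) (5,7,4,3,2,1) — 6.
Summing: 6 + 6 + 6 = 18.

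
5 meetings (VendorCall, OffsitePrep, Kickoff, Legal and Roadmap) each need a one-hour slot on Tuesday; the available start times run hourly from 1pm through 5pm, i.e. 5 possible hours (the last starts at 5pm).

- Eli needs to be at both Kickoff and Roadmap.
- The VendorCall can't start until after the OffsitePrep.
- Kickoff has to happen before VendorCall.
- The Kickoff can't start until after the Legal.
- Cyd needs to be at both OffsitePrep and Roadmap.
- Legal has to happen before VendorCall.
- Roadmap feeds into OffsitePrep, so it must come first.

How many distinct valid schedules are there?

41

Splitting on VendorCall: it can be 3pm (1), 4pm (8), 5pm (32). Listing each branch's schedules as (OffsitePrep, Kickoff, Legal, Roadmap):
VendorCall=3pm: (2pm,2pm,1pm,1pm) — 1.
VendorCall=4pm: (2pm,2pm,1pm,1pm) (2pm,3pm,1pm,1pm) (2pm,3pm,2pm,1pm) (3pm,2pm,1pm,1pm) (3pm,3pm,1pm,1pm) (3pm,3pm,1pm,2pm) (3pm,3pm,2pm,1pm) (3pm,3pm,2pm,2pm) — 8.
VendorCall=5pm: (2pm,2pm,1pm,1pm) (2pm,3pm,1pm,1pm) (2pm,3pm,2pm,1pm) (2pm,4pm,1pm,1pm) (2pm,4pm,2pm,1pm) (2pm,4pm,3pm,1pm) (3pm,2pm,1pm,1pm) (3pm,3pm,1pm,1pm) (3pm,3pm,1pm,2pm) (3pm,3pm,2pm,1pm) (3pm,3pm,2pm,2pm) (3pm,4pm,1pm,1pm) (3pm,4pm,1pm,2pm) (3pm,4pm,2pm,1pm) (3pm,4pm,2pm,2pm) (3pm,4pm,3pm,1pm) (3pm,4pm,3pm,2pm) (4pm,2pm,1pm,1pm) (4pm,2pm,1pm,3pm) (4pm,3pm,1pm,1pm) (4pm,3pm,1pm,2pm) (4pm,3pm,2pm,1pm) (4pm,3pm,2pm,2pm) (4pm,4pm,1pm,1pm) (4pm,4pm,1pm,2pm) (4pm,4pm,1pm,3pm) (4pm,4pm,2pm,1pm) (4pm,4pm,2pm,2pm) (4pm,4pm,2pm,3pm) (4pm,4pm,3pm,1pm) (4pm,4pm,3pm,2pm) (4pm,4pm,3pm,3pm) — 32.
Summing: 1 + 8 + 32 = 41.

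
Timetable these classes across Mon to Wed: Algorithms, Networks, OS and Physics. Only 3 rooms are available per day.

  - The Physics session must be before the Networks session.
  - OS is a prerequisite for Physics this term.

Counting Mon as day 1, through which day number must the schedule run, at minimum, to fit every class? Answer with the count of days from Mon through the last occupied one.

3

The precedence chain requires at least 3 distinct days.
With at most 3 per day and 4 classes, at least 2 days are needed.
3 works (last occupied day: Wed): for example Networks -> Wed, Algorithms -> Mon, Physics -> Tue, OS -> Mon.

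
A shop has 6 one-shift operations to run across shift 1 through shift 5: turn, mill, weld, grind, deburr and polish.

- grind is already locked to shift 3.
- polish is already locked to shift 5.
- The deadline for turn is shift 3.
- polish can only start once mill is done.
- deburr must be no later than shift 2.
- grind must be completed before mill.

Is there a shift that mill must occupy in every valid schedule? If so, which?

shift 4

grind is fixed at shift 3 and must come before mill, so mill is at least shift 4.
polish is fixed at shift 5 and must come after mill, so mill is at most shift 4.
So mill must be shift 4.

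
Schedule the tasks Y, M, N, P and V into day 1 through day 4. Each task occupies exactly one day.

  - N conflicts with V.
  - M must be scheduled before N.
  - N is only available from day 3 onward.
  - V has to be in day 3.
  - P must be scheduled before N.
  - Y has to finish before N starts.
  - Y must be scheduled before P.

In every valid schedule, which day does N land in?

day 4

N's window is day 3–day 4.
V is fixed at day 3, and N can't share a day with V.
So N must be day 4.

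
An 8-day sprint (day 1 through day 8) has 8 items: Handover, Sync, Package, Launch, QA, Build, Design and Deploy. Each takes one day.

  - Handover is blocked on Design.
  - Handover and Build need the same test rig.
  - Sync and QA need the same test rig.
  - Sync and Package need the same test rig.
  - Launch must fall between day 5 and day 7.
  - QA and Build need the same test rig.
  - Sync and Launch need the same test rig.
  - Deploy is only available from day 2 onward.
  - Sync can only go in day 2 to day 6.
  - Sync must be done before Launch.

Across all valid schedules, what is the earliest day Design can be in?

day 1

Downstream work caps Design at day 7.
Design at day 1 is achievable: Sync -> day 2, Build -> day 3, Launch -> day 5, Package -> day 1, Design -> day 1, QA -> day 1, Handover -> day 2, Deploy -> day 2.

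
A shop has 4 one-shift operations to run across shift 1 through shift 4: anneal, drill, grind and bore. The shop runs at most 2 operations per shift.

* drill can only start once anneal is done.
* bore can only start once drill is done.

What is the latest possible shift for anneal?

shift 2

Downstream work caps anneal at shift 2.
anneal at shift 2 is achievable: anneal=shift 2; bore=shift 4; drill=shift 3; grind=shift 1.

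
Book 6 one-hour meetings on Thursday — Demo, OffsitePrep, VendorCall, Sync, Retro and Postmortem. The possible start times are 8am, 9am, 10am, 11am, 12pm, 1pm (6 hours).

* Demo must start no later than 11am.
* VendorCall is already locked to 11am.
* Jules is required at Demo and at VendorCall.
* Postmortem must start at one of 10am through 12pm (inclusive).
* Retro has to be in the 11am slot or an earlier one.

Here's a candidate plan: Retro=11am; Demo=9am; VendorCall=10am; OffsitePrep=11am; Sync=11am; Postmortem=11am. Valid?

Retro has to be in the 11am slot or an earlier one — holds.
Postmortem must start at one of 10am through 12pm (inclusive) — holds.
Jules is required at Demo and at VendorCall — holds.
Demo must start no later than 11am — holds.
VendorCall is already locked to 11am — violated.

No. VendorCall is already locked to 11am is not satisfied.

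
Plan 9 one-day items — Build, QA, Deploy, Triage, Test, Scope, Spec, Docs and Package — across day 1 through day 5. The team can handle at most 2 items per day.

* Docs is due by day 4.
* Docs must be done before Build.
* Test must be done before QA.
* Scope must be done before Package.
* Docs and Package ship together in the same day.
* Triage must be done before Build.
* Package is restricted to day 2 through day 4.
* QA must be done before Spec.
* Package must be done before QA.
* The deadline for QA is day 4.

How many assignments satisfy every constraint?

57

Splitting on Build: it can be day 3 (2), day 4 (21), day 5 (34). Listing each branch's schedules as (QA, Deploy, Triage, Test, Scope, Spec, Docs, Package) by day number:
Build=day 3: (4,4,1,3,1,5,2,2) (4,5,1,3,1,5,2,2) — 2.
Build=day 4: (3,4,3,1,1,5,2,2) (3,5,3,1,1,4,2,2) (3,5,3,1,1,5,2,2) (4,1,1,2,2,5,3,3) (4,1,2,1,2,5,3,3) (4,1,2,2,1,5,3,3) (4,1,3,3,1,5,2,2) (4,2,1,1,2,5,3,3) (4,2,1,2,1,5,3,3) (4,2,2,1,1,5,3,3) (4,3,1,3,1,5,2,2) (4,3,3,1,1,5,2,2) (4,5,1,1,2,5,3,3) (4,5,1,2,1,5,3,3) (4,5,1,2,2,5,3,3) (4,5,1,3,1,5,2,2) (4,5,2,1,1,5,3,3) (4,5,2,1,2,5,3,3) (4,5,2,2,1,5,3,3) (4,5,3,1,1,5,2,2) (4,5,3,3,1,5,2,2) — 21.
Build=day 5: (3,3,4,1,1,4,2,2) (3,3,4,1,1,5,2,2) (3,4,3,1,1,4,2,2) (3,4,3,1,1,5,2,2) (3,4,4,1,1,5,2,2) (3,5,3,1,1,4,2,2) (3,5,4,1,1,4,2,2) (4,1,1,2,2,5,3,3) (4,1,2,1,2,5,3,3) (4,1,2,2,1,5,3,3) (4,1,3,3,1,5,2,2) (4,1,4,1,2,5,3,3) (4,1,4,2,1,5,3,3) (4,1,4,2,2,5,3,3) (4,1,4,3,1,5,2,2) (4,2,1,1,2,5,3,3) (4,2,1,2,1,5,3,3) (4,2,2,1,1,5,3,3) (4,2,4,1,1,5,3,3) (4,2,4,1,2,5,3,3) (4,2,4,2,1,5,3,3) (4,3,1,3,1,5,2,2) (4,3,3,1,1,5,2,2) (4,3,4,1,1,5,2,2) (4,3,4,3,1,5,2,2) (4,4,1,1,2,5,3,3) (4,4,1,2,1,5,3,3) (4,4,1,2,2,5,3,3) (4,4,1,3,1,5,2,2) (4,4,2,1,1,5,3,3) (4,4,2,1,2,5,3,3) (4,4,2,2,1,5,3,3) (4,4,3,1,1,5,2,2) (4,4,3,3,1,5,2,2) — 34.
Summing: 2 + 21 + 34 = 57.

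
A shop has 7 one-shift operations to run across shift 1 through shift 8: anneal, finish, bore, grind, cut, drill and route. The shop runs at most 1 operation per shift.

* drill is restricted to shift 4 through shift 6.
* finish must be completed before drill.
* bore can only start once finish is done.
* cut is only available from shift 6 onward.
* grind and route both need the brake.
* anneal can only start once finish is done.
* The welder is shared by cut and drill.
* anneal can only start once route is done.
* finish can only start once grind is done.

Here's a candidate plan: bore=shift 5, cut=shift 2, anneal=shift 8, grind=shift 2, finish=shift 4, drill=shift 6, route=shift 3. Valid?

No. cut is only available from shift 6 onward is not satisfied.

cut is only available from shift 6 onward — violated.
The shop runs at most 1 operation per shift — violated.
anneal can only start once route is done — holds.
grind and route both need the brake — holds.
bore can only start once finish is done — holds.
anneal can only start once finish is done — holds.
The welder is shared by cut and drill — holds.
finish must be completed before drill — holds.
drill is restricted to shift 4 through shift 6 — holds.
finish can only start once grind is done — holds.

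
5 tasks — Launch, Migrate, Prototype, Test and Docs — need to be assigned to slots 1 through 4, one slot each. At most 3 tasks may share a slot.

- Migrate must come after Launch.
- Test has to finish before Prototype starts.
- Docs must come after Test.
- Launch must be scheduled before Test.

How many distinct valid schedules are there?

17

Splitting on Launch: it can be 1 (15), 2 (2). Listing each branch's schedules as (Migrate, Prototype, Test, Docs):
Launch=1: (2,3,2,3) (2,3,2,4) (2,4,2,3) (2,4,2,4) (2,4,3,4) (3,3,2,3) (3,3,2,4) (3,4,2,3) (3,4,2,4) (3,4,3,4) (4,3,2,3) (4,3,2,4) (4,4,2,3) (4,4,2,4) (4,4,3,4) — 15.
Launch=2: (3,4,3,4) (4,4,3,4) — 2.
Summing: 15 + 2 = 17.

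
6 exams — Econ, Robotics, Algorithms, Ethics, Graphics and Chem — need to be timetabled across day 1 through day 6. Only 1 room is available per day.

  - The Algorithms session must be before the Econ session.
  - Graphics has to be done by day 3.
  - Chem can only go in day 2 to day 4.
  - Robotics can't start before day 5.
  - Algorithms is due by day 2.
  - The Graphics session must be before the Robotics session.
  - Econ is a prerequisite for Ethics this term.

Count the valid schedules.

12

Splitting on Econ: it can be day 2 (2), day 3 (4), day 4 (6). Listing each branch's schedules as (Robotics, Algorithms, Ethics, Graphics, Chem) by day number:
Econ=day 2: (5,1,6,3,4) (6,1,5,3,4) — 2.
Econ=day 3: (5,1,6,2,4) (5,2,6,1,4) (6,1,5,2,4) (6,2,5,1,4) — 4.
Econ=day 4: (5,1,6,2,3) (5,1,6,3,2) (5,2,6,1,3) (6,1,5,2,3) (6,1,5,3,2) (6,2,5,1,3) — 6.
Summing: 2 + 4 + 6 = 12.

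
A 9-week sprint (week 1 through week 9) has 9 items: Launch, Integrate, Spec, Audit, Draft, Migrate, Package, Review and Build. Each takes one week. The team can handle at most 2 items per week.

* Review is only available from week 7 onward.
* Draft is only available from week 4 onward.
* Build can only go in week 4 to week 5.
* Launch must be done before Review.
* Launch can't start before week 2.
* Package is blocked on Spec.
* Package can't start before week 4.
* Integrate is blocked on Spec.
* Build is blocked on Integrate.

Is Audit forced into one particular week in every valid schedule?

Audit can be week 1 (e.g. Review -> week 7; Audit -> week 1; Integrate -> week 2; Migrate -> week 3; Draft -> week 5; Spec -> week 1; Launch -> week 2; Package -> week 4; Build -> week 4) or week 2 (e.g. Spec -> week 1; Build -> week 4; Launch -> week 2; Audit -> week 2; Package -> week 4; Integrate -> week 3; Migrate -> week 1; Review -> week 7; Draft -> week 5).

No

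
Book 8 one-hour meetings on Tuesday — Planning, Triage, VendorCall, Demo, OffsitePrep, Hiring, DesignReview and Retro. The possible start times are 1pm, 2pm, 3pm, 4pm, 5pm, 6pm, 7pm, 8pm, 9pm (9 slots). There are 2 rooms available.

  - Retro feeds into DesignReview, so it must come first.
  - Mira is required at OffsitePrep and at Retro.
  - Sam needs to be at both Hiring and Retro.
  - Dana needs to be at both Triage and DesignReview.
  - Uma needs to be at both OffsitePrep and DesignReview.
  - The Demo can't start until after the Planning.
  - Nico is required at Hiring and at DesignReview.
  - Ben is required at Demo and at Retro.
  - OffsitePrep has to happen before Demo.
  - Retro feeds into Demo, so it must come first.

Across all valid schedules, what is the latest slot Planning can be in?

Downstream work caps Planning at 8pm.
Planning at 8pm is achievable: Planning in 8pm, DesignReview in 3pm, Hiring in 4pm, Demo in 9pm, OffsitePrep in 2pm, Retro in 1pm, Triage in 1pm, VendorCall in 2pm.

8pm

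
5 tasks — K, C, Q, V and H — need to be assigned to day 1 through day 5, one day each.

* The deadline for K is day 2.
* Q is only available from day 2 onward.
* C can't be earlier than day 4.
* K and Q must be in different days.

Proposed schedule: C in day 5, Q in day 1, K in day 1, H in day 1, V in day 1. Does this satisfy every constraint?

K and Q must be in different days — violated.
C can't be earlier than day 4 — holds.
The deadline for K is day 2 — holds.
Q is only available from day 2 onward — violated.

No. K and Q must be in different days is not satisfied.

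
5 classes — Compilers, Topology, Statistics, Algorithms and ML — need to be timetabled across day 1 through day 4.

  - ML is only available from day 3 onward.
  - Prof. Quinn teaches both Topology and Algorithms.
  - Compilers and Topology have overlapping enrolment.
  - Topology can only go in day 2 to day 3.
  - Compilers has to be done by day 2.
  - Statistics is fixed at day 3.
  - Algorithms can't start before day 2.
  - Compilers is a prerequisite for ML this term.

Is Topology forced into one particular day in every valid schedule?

Topology can be day 2 (e.g. Statistics in day 3; Compilers in day 1; Topology in day 2; Algorithms in day 3; ML in day 3) or day 3 (e.g. Compilers -> day 1; Statistics -> day 3; ML -> day 3; Algorithms -> day 2; Topology -> day 3).

No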